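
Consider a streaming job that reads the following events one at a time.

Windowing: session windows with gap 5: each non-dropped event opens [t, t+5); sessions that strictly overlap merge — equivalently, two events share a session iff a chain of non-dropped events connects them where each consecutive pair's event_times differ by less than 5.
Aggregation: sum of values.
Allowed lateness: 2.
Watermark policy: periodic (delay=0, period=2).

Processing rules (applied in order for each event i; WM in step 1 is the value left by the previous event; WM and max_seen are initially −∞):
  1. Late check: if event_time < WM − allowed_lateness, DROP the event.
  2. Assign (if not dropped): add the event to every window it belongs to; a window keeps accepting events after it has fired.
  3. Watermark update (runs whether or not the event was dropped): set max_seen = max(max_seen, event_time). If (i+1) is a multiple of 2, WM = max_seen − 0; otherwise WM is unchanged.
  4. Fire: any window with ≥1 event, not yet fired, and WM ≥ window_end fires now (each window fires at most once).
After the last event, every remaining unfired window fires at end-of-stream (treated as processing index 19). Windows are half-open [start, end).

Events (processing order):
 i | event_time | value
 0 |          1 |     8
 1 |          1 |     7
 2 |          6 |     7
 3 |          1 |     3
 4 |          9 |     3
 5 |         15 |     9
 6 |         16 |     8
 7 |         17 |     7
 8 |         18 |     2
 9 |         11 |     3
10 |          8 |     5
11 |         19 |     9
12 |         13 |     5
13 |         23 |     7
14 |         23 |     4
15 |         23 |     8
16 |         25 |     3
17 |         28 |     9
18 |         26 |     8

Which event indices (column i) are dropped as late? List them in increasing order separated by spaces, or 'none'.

9 10 12

i=0 t=1 v=8: → [1,6); WM=−∞
i=1 t=1 v=7: → [1,6); WM=1
i=2 t=6 v=7: → [6,11); WM=1
i=3 t=1 v=3: → [1,6); WM=6
i=4 t=9 v=3: → [6,14); WM=6
i=5 t=15 v=9: → [15,20); WM=15
i=6 t=16 v=8: → [15,21); WM=15
i=7 t=17 v=7: → [15,22); WM=17
i=8 t=18 v=2: → [15,23); WM=17
i=9 t=11 v=3: DROP (t<17-2); WM=18
i=10 t=8 v=5: DROP (t<18-2); WM=18
i=11 t=19 v=9: → [15,24); WM=19
i=12 t=13 v=5: DROP (t<19-2); WM=19
i=13 t=23 v=7: → [15,28); WM=23
i=14 t=23 v=4: → [15,28); WM=23
i=15 t=23 v=8: → [15,28); WM=23
i=16 t=25 v=3: → [15,30); WM=23
i=17 t=28 v=9: → [15,33); WM=28
i=18 t=26 v=8: → [15,33); WM=28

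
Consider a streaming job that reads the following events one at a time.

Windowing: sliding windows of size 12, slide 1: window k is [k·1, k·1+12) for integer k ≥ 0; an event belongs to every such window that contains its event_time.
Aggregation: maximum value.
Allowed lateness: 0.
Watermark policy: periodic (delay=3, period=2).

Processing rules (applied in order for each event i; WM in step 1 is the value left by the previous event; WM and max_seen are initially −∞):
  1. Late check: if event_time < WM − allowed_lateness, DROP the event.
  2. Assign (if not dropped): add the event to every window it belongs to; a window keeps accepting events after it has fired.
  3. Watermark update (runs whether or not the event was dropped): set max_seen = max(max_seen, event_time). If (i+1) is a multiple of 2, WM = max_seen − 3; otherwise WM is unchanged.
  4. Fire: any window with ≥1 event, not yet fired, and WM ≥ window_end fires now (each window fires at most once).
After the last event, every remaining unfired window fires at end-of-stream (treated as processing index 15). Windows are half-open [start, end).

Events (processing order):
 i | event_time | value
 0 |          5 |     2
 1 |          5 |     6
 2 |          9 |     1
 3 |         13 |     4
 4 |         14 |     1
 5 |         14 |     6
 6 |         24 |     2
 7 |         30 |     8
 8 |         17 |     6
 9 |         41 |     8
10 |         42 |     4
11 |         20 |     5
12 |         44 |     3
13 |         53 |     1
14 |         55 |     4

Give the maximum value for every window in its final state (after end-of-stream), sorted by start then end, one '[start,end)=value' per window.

[0,12)=6 [1,13)=6 [2,14)=6 [3,15)=6 [4,16)=6 [5,17)=6 [6,18)=6 [7,19)=6 [8,20)=6 [9,21)=6 [10,22)=6 [11,23)=6 [12,24)=6 [13,25)=6 [14,26)=6 [15,27)=2 [16,28)=2 [17,29)=2 [18,30)=2 [19,31)=8 [20,32)=8 [21,33)=8 [22,34)=8 [23,35)=8 [24,36)=8 [25,37)=8 [26,38)=8 [27,39)=8 [28,40)=8 [29,41)=8 [30,42)=8 [31,43)=8 [32,44)=8 [33,45)=8 [34,46)=8 [35,47)=8 [36,48)=8 [37,49)=8 [38,50)=8 [39,51)=8 [40,52)=8 [41,53)=8 [42,54)=4 [43,55)=3 [44,56)=4 [45,57)=4 [46,58)=4 [47,59)=4 [48,60)=4 [49,61)=4 [50,62)=4 [51,63)=4 [52,64)=4 [53,65)=4 [54,66)=4 [55,67)=4

i=0 t=5 v=2: → [5,17),[4,16),[3,15),[2,14),[1,13),[0,12); WM=−∞
i=1 t=5 v=6: → [5,17),[4,16),[3,15),[2,14),[1,13),[0,12); WM=2
i=2 t=9 v=1: → [9,21),[8,20),[7,19),[6,18),[5,17),[4,16),[3,15),[2,14),[1,13),[0,12); WM=2
i=3 t=13 v=4: → [13,25),[12,24),[11,23),[10,22),[9,21),[8,20),[7,19),[6,18),[5,17),[4,16),[3,15),[2,14); WM=10
i=4 t=14 v=1: → [14,26),[13,25),[12,24),[11,23),[10,22),[9,21),[8,20),[7,19),[6,18),[5,17),[4,16),[3,15); WM=10
i=5 t=14 v=6: → [14,26),[13,25),[12,24),[11,23),[10,22),[9,21),[8,20),[7,19),[6,18),[5,17),[4,16),[3,15); WM=11
i=6 t=24 v=2: → [24,36),[23,35),[22,34),[21,33),[20,32),[19,31),[18,30),[17,29),[16,28),[15,27),[14,26),[13,25); WM=11
i=7 t=30 v=8: → [30,42),[29,41),[28,40),[27,39),[26,38),[25,37),[24,36),[23,35),[22,34),[21,33),[20,32),[19,31); WM=27; [0,12) fires=6 [1,13) fires=6 [2,14) fires=6 [3,15) fires=6 [4,16) fires=6 [5,17) fires=6 [6,18) fires=6 [7,19) fires=6 [8,20) fires=6 [9,21) fires=6 [10,22) fires=6 [11,23) fires=6 [12,24) fires=6 [13,25) fires=6 [14,26) fires=6 [15,27) fires=2
i=8 t=17 v=6: DROP (t<27-0); WM=27
i=9 t=41 v=8: → [41,53),[40,52),[39,51),[38,50),[37,49),[36,48),[35,47),[34,46),[33,45),[32,44),[31,43),[30,42); WM=38; [16,28) fires=2 [17,29) fires=2 [18,30) fires=2 [19,31) fires=8 [20,32) fires=8 [21,33) fires=8 [22,34) fires=8 [23,35) fires=8 [24,36) fires=8 [25,37) fires=8 [26,38) fires=8
i=10 t=42 v=4: → [42,54),[41,53),[40,52),[39,51),[38,50),[37,49),[36,48),[35,47),[34,46),[33,45),[32,44),[31,43); WM=38
i=11 t=20 v=5: DROP (t<38-0); WM=39; [27,39) fires=8
i=12 t=44 v=3: → [44,56),[43,55),[42,54),[41,53),[40,52),[39,51),[38,50),[37,49),[36,48),[35,47),[34,46),[33,45); WM=39
i=13 t=53 v=1: → [53,65),[52,64),[51,63),[50,62),[49,61),[48,60),[47,59),[46,58),[45,57),[44,56),[43,55),[42,54); WM=50; [28,40) fires=8 [29,41) fires=8 [30,42) fires=8 [31,43) fires=8 [32,44) fires=8 [33,45) fires=8 [34,46) fires=8 [35,47) fires=8 [36,48) fires=8 [37,49) fires=8 [38,50) fires=8
i=14 t=55 v=4: → [55,67),[54,66),[53,65),[52,64),[51,63),[50,62),[49,61),[48,60),[47,59),[46,58),[45,57),[44,56); WM=50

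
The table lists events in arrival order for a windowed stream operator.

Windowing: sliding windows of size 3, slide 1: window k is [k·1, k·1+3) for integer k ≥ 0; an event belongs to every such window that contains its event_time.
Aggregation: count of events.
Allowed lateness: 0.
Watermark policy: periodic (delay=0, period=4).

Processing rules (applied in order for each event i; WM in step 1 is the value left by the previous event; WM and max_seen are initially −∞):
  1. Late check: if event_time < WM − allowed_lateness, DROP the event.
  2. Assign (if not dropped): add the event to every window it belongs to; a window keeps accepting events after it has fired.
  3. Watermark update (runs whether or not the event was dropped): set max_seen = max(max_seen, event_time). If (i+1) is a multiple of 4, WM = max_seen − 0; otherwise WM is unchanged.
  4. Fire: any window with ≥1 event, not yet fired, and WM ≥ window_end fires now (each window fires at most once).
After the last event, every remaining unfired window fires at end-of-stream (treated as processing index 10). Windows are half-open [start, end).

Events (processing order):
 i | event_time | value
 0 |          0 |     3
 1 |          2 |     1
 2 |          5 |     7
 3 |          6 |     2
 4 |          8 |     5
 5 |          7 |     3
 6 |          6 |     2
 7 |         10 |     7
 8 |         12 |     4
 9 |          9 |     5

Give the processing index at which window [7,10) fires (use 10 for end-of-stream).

i=0 t=0 v=3: → [0,3); WM=−∞
i=1 t=2 v=1: → [2,5),[1,4),[0,3); WM=−∞
i=2 t=5 v=7: → [5,8),[4,7),[3,6); WM=−∞
i=3 t=6 v=2: → [6,9),[5,8),[4,7); WM=6; [0,3) fires=2 [1,4) fires=1 [2,5) fires=1 [3,6) fires=1
i=4 t=8 v=5: → [8,11),[7,10),[6,9); WM=6
i=5 t=7 v=3: → [7,10),[6,9),[5,8); WM=6
i=6 t=6 v=2: → [6,9),[5,8),[4,7); WM=6
i=7 t=10 v=7: → [10,13),[9,12),[8,11); WM=10; [4,7) fires=3 [5,8) fires=4 [6,9) fires=4 [7,10) fires=2
i=8 t=12 v=4: → [12,15),[11,14),[10,13); WM=10
i=9 t=9 v=5: DROP (t<10-0); WM=10

7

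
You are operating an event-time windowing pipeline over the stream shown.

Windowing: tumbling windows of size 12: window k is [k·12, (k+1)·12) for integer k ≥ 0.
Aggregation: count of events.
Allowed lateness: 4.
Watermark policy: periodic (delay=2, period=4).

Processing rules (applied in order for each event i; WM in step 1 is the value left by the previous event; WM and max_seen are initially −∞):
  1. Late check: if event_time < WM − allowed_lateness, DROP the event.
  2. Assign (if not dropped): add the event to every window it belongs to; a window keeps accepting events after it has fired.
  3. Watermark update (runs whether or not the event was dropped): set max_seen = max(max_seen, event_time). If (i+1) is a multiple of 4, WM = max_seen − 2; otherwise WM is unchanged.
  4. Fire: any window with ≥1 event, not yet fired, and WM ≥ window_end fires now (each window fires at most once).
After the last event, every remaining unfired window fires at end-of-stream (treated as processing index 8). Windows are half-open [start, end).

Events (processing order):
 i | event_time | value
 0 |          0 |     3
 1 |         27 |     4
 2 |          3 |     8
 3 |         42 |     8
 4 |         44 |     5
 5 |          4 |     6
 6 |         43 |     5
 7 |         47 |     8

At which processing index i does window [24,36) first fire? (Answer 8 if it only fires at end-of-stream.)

3

i=0 t=0 v=3: → [0,12); WM=−∞
i=1 t=27 v=4: → [24,36); WM=−∞
i=2 t=3 v=8: → [0,12); WM=−∞
i=3 t=42 v=8: → [36,48); WM=40; [0,12) fires=2 [24,36) fires=1
i=4 t=44 v=5: → [36,48); WM=40
i=5 t=4 v=6: DROP (t<40-4); WM=40
i=6 t=43 v=5: → [36,48); WM=40
i=7 t=47 v=8: → [36,48); WM=45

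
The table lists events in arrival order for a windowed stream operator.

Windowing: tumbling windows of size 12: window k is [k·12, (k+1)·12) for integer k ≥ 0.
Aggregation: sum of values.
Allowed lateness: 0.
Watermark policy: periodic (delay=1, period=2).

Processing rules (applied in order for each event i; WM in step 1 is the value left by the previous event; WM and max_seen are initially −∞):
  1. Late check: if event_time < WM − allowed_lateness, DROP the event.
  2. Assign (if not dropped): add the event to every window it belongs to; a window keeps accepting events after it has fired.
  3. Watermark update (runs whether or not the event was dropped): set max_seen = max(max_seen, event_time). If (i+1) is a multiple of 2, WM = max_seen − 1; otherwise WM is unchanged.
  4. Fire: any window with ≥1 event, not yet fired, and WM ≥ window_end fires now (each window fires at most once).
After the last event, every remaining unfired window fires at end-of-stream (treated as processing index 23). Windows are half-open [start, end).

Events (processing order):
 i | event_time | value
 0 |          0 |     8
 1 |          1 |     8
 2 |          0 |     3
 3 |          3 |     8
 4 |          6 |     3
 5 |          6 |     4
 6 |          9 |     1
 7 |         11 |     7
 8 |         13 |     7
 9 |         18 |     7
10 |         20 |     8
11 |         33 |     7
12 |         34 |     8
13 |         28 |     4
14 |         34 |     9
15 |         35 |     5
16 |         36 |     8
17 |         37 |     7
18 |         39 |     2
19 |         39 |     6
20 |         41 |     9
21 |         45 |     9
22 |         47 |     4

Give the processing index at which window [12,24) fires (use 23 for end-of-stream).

11

i=0 t=0 v=8: → [0,12); WM=−∞
i=1 t=1 v=8: → [0,12); WM=0
i=2 t=0 v=3: → [0,12); WM=0
i=3 t=3 v=8: → [0,12); WM=2
i=4 t=6 v=3: → [0,12); WM=2
i=5 t=6 v=4: → [0,12); WM=5
i=6 t=9 v=1: → [0,12); WM=5
i=7 t=11 v=7: → [0,12); WM=10
i=8 t=13 v=7: → [12,24); WM=10
i=9 t=18 v=7: → [12,24); WM=17; [0,12) fires=42
i=10 t=20 v=8: → [12,24); WM=17
i=11 t=33 v=7: → [24,36); WM=32; [12,24) fires=22
i=12 t=34 v=8: → [24,36); WM=32
i=13 t=28 v=4: DROP (t<32-0); WM=33
i=14 t=34 v=9: → [24,36); WM=33
i=15 t=35 v=5: → [24,36); WM=34
i=16 t=36 v=8: → [36,48); WM=34
i=17 t=37 v=7: → [36,48); WM=36; [24,36) fires=29
i=18 t=39 v=2: → [36,48); WM=36
i=19 t=39 v=6: → [36,48); WM=38
i=20 t=41 v=9: → [36,48); WM=38
i=21 t=45 v=9: → [36,48); WM=44
i=22 t=47 v=4: → [36,48); WM=44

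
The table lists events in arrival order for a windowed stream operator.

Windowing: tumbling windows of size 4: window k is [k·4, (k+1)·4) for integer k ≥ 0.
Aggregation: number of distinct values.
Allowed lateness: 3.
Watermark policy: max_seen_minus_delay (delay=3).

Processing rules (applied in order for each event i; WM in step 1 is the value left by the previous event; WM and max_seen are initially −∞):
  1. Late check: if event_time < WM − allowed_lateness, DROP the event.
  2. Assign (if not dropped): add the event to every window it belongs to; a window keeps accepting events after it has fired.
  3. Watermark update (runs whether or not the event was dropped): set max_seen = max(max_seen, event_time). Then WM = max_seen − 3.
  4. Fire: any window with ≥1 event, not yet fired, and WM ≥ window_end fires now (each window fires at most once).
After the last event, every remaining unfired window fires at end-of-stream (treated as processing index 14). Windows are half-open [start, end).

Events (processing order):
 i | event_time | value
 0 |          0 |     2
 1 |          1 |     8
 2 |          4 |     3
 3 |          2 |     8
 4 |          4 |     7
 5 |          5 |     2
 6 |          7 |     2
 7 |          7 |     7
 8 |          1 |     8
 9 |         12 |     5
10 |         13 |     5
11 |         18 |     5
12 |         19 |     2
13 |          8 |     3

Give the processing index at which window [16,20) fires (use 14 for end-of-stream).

14

i=0 t=0 v=2: → [0,4); WM=-3
i=1 t=1 v=8: → [0,4); WM=-2
i=2 t=4 v=3: → [4,8); WM=1
i=3 t=2 v=8: → [0,4); WM=1
i=4 t=4 v=7: → [4,8); WM=1
i=5 t=5 v=2: → [4,8); WM=2
i=6 t=7 v=2: → [4,8); WM=4; [0,4) fires=2
i=7 t=7 v=7: → [4,8); WM=4
i=8 t=1 v=8: → [0,4); WM=4
i=9 t=12 v=5: → [12,16); WM=9; [4,8) fires=3
i=10 t=13 v=5: → [12,16); WM=10
i=11 t=18 v=5: → [16,20); WM=15
i=12 t=19 v=2: → [16,20); WM=16; [12,16) fires=1
i=13 t=8 v=3: DROP (t<16-3); WM=16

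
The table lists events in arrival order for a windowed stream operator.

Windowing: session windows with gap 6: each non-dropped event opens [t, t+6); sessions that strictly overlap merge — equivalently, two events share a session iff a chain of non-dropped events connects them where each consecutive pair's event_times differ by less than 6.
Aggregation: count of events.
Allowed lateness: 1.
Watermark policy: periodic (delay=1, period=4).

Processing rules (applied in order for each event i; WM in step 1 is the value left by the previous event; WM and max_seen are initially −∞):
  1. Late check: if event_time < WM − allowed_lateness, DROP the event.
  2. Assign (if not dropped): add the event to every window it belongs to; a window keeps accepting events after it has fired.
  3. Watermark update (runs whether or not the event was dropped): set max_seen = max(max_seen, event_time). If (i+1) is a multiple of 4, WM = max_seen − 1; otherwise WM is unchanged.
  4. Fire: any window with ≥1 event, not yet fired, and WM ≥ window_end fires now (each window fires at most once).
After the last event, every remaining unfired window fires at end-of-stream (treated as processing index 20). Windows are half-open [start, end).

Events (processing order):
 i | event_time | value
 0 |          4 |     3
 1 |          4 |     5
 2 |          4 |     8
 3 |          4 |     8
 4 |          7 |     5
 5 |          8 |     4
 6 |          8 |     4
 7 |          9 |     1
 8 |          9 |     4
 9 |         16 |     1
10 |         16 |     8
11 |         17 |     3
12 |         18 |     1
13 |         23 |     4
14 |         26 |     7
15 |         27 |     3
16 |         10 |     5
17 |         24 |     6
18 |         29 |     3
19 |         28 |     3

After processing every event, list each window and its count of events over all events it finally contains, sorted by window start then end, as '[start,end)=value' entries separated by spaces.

[4,15)=9 [16,35)=9

i=0 t=4 v=3: → [4,10); WM=−∞
i=1 t=4 v=5: → [4,10); WM=−∞
i=2 t=4 v=8: → [4,10); WM=−∞
i=3 t=4 v=8: → [4,10); WM=3
i=4 t=7 v=5: → [4,13); WM=3
i=5 t=8 v=4: → [4,14); WM=3
i=6 t=8 v=4: → [4,14); WM=3
i=7 t=9 v=1: → [4,15); WM=8
i=8 t=9 v=4: → [4,15); WM=8
i=9 t=16 v=1: → [16,22); WM=8
i=10 t=16 v=8: → [16,22); WM=8
i=11 t=17 v=3: → [16,23); WM=16
i=12 t=18 v=1: → [16,24); WM=16
i=13 t=23 v=4: → [16,29); WM=16
i=14 t=26 v=7: → [16,32); WM=16
i=15 t=27 v=3: → [16,33); WM=26
i=16 t=10 v=5: DROP (t<26-1); WM=26
i=17 t=24 v=6: DROP (t<26-1); WM=26
i=18 t=29 v=3: → [16,35); WM=26
i=19 t=28 v=3: → [16,35); WM=28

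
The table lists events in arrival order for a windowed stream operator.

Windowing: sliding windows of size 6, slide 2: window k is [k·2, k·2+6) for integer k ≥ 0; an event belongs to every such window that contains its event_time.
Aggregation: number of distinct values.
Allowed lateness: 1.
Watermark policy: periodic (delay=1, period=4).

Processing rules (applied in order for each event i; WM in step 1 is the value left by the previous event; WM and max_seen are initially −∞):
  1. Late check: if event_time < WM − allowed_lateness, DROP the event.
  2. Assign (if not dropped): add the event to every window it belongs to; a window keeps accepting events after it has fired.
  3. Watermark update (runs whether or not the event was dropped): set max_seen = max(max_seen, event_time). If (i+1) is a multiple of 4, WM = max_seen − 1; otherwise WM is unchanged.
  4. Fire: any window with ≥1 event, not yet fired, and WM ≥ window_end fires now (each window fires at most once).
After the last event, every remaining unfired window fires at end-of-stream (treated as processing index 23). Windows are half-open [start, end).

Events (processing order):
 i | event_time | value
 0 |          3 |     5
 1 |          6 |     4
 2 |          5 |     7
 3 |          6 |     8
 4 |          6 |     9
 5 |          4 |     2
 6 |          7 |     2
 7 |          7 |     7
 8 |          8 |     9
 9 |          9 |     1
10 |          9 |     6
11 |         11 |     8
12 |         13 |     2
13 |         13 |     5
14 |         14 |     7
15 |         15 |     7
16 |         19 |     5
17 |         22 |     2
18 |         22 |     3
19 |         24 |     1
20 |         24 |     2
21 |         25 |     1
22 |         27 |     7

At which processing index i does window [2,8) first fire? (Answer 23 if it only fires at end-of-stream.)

11

i=0 t=3 v=5: → [2,8),[0,6); WM=−∞
i=1 t=6 v=4: → [6,12),[4,10),[2,8); WM=−∞
i=2 t=5 v=7: → [4,10),[2,8),[0,6); WM=−∞
i=3 t=6 v=8: → [6,12),[4,10),[2,8); WM=5
i=4 t=6 v=9: → [6,12),[4,10),[2,8); WM=5
i=5 t=4 v=2: → [4,10),[2,8),[0,6); WM=5
i=6 t=7 v=2: → [6,12),[4,10),[2,8); WM=5
i=7 t=7 v=7: → [6,12),[4,10),[2,8); WM=6; [0,6) fires=3
i=8 t=8 v=9: → [8,14),[6,12),[4,10); WM=6
i=9 t=9 v=1: → [8,14),[6,12),[4,10); WM=6
i=10 t=9 v=6: → [8,14),[6,12),[4,10); WM=6
i=11 t=11 v=8: → [10,16),[8,14),[6,12); WM=10; [2,8) fires=6 [4,10) fires=7
i=12 t=13 v=2: → [12,18),[10,16),[8,14); WM=10
i=13 t=13 v=5: → [12,18),[10,16),[8,14); WM=10
i=14 t=14 v=7: → [14,20),[12,18),[10,16); WM=10
i=15 t=15 v=7: → [14,20),[12,18),[10,16); WM=14; [6,12) fires=7 [8,14) fires=6
i=16 t=19 v=5: → [18,24),[16,22),[14,20); WM=14
i=17 t=22 v=2: → [22,28),[20,26),[18,24); WM=14
i=18 t=22 v=3: → [22,28),[20,26),[18,24); WM=14
i=19 t=24 v=1: → [24,30),[22,28),[20,26); WM=23; [10,16) fires=4 [12,18) fires=3 [14,20) fires=2 [16,22) fires=1
i=20 t=24 v=2: → [24,30),[22,28),[20,26); WM=23
i=21 t=25 v=1: → [24,30),[22,28),[20,26); WM=23
i=22 t=27 v=7: → [26,32),[24,30),[22,28); WM=23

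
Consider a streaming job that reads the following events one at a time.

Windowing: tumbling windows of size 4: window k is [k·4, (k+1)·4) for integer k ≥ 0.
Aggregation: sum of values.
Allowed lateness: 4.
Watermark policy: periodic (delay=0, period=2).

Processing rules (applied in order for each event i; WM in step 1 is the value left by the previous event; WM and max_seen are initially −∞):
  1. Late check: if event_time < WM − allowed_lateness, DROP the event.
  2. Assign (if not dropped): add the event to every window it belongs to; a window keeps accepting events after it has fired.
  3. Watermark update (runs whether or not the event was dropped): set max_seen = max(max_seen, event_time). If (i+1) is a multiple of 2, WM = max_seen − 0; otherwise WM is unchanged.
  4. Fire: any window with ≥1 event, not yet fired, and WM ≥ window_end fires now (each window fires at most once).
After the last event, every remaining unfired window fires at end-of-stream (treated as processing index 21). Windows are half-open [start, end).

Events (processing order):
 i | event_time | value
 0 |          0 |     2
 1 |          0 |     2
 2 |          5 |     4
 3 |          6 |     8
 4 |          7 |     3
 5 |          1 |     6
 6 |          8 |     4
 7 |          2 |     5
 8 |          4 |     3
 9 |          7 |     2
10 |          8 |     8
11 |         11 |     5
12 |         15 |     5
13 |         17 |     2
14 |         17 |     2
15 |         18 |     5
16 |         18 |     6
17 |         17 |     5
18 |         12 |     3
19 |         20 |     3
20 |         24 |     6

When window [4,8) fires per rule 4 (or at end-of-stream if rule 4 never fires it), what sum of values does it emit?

i=0 t=0 v=2: → [0,4); WM=−∞
i=1 t=0 v=2: → [0,4); WM=0
i=2 t=5 v=4: → [4,8); WM=0
i=3 t=6 v=8: → [4,8); WM=6; [0,4) fires=4
i=4 t=7 v=3: → [4,8); WM=6
i=5 t=1 v=6: DROP (t<6-4); WM=7
i=6 t=8 v=4: → [8,12); WM=7
i=7 t=2 v=5: DROP (t<7-4); WM=8; [4,8) fires=15
i=8 t=4 v=3: → [4,8); WM=8
i=9 t=7 v=2: → [4,8); WM=8
i=10 t=8 v=8: → [8,12); WM=8
i=11 t=11 v=5: → [8,12); WM=11
i=12 t=15 v=5: → [12,16); WM=11
i=13 t=17 v=2: → [16,20); WM=17; [8,12) fires=17 [12,16) fires=5
i=14 t=17 v=2: → [16,20); WM=17
i=15 t=18 v=5: → [16,20); WM=18
i=16 t=18 v=6: → [16,20); WM=18
i=17 t=17 v=5: → [16,20); WM=18
i=18 t=12 v=3: DROP (t<18-4); WM=18
i=19 t=20 v=3: → [20,24); WM=20; [16,20) fires=20
i=20 t=24 v=6: → [24,28); WM=20

15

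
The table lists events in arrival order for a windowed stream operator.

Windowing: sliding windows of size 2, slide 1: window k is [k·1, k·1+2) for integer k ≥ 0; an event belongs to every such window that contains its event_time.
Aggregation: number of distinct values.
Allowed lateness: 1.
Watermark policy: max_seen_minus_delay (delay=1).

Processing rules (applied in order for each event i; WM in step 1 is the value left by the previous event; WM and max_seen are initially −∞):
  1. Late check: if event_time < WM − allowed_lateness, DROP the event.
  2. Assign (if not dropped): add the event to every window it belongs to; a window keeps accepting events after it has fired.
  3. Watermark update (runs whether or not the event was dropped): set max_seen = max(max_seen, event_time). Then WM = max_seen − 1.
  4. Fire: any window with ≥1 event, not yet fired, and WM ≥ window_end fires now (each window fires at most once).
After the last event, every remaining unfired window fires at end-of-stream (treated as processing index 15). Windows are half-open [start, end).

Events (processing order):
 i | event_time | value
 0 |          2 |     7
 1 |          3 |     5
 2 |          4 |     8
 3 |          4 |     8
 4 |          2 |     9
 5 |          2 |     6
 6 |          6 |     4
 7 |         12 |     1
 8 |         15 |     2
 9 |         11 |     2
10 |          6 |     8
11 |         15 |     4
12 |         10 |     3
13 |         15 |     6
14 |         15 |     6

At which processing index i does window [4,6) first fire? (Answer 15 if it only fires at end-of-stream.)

i=0 t=2 v=7: → [2,4),[1,3); WM=1
i=1 t=3 v=5: → [3,5),[2,4); WM=2
i=2 t=4 v=8: → [4,6),[3,5); WM=3; [1,3) fires=1
i=3 t=4 v=8: → [4,6),[3,5); WM=3
i=4 t=2 v=9: → [2,4),[1,3); WM=3
i=5 t=2 v=6: → [2,4),[1,3); WM=3
i=6 t=6 v=4: → [6,8),[5,7); WM=5; [2,4) fires=4 [3,5) fires=2
i=7 t=12 v=1: → [12,14),[11,13); WM=11; [4,6) fires=1 [5,7) fires=1 [6,8) fires=1
i=8 t=15 v=2: → [15,17),[14,16); WM=14; [11,13) fires=1 [12,14) fires=1
i=9 t=11 v=2: DROP (t<14-1); WM=14
i=10 t=6 v=8: DROP (t<14-1); WM=14
i=11 t=15 v=4: → [15,17),[14,16); WM=14
i=12 t=10 v=3: DROP (t<14-1); WM=14
i=13 t=15 v=6: → [15,17),[14,16); WM=14
i=14 t=15 v=6: → [15,17),[14,16); WM=14

7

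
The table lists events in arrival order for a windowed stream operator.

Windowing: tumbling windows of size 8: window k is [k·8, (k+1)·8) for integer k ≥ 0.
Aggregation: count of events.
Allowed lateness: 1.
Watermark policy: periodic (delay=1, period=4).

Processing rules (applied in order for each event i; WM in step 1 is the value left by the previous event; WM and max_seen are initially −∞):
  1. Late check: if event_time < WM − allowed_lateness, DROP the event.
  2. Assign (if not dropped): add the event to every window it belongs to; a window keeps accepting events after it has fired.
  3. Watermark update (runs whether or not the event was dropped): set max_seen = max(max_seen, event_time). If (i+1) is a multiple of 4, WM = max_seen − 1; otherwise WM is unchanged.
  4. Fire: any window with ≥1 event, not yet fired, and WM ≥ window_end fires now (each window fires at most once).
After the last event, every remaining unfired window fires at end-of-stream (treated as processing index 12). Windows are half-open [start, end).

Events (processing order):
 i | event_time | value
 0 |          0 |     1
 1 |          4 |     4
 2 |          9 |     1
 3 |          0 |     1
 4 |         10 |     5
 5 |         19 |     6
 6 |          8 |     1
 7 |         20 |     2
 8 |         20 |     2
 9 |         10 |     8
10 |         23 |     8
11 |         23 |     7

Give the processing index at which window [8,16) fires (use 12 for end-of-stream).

7

i=0 t=0 v=1: → [0,8); WM=−∞
i=1 t=4 v=4: → [0,8); WM=−∞
i=2 t=9 v=1: → [8,16); WM=−∞
i=3 t=0 v=1: → [0,8); WM=8; [0,8) fires=3
i=4 t=10 v=5: → [8,16); WM=8
i=5 t=19 v=6: → [16,24); WM=8
i=6 t=8 v=1: → [8,16); WM=8
i=7 t=20 v=2: → [16,24); WM=19; [8,16) fires=3
i=8 t=20 v=2: → [16,24); WM=19
i=9 t=10 v=8: DROP (t<19-1); WM=19
i=10 t=23 v=8: → [16,24); WM=19
i=11 t=23 v=7: → [16,24); WM=22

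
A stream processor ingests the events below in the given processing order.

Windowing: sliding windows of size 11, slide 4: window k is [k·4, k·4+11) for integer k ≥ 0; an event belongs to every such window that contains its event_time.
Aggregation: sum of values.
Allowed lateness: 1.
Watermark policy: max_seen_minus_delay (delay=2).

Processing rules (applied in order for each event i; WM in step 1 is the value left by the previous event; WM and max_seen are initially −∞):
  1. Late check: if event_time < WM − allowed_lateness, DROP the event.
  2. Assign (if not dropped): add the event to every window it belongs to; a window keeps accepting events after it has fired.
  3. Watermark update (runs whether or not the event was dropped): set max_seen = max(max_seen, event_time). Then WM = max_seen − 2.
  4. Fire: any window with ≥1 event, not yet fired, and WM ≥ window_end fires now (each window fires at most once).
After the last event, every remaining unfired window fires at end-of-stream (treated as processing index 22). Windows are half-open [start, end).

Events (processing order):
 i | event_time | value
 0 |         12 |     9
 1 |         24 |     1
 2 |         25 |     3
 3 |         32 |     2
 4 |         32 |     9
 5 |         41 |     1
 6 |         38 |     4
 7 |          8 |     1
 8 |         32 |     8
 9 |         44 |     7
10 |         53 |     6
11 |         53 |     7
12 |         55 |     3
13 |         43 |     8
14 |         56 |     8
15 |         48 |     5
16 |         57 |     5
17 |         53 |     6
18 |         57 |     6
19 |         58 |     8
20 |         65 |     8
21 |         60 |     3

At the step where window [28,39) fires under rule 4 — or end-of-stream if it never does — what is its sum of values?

i=0 t=12 v=9: → [12,23),[8,19),[4,15); WM=10
i=1 t=24 v=1: → [24,35),[20,31),[16,27); WM=22; [4,15) fires=9 [8,19) fires=9
i=2 t=25 v=3: → [24,35),[20,31),[16,27); WM=23; [12,23) fires=9
i=3 t=32 v=2: → [32,43),[28,39),[24,35); WM=30; [16,27) fires=4
i=4 t=32 v=9: → [32,43),[28,39),[24,35); WM=30
i=5 t=41 v=1: → [40,51),[36,47),[32,43); WM=39; [20,31) fires=4 [24,35) fires=15 [28,39) fires=11
i=6 t=38 v=4: → [36,47),[32,43),[28,39); WM=39
i=7 t=8 v=1: DROP (t<39-1); WM=39
i=8 t=32 v=8: DROP (t<39-1); WM=39
i=9 t=44 v=7: → [44,55),[40,51),[36,47); WM=42
i=10 t=53 v=6: → [52,63),[48,59),[44,55); WM=51; [32,43) fires=16 [36,47) fires=12 [40,51) fires=8
i=11 t=53 v=7: → [52,63),[48,59),[44,55); WM=51
i=12 t=55 v=3: → [52,63),[48,59); WM=53
i=13 t=43 v=8: DROP (t<53-1); WM=53
i=14 t=56 v=8: → [56,67),[52,63),[48,59); WM=54
i=15 t=48 v=5: DROP (t<54-1); WM=54
i=16 t=57 v=5: → [56,67),[52,63),[48,59); WM=55; [44,55) fires=20
i=17 t=53 v=6: DROP (t<55-1); WM=55
i=18 t=57 v=6: → [56,67),[52,63),[48,59); WM=55
i=19 t=58 v=8: → [56,67),[52,63),[48,59); WM=56
i=20 t=65 v=8: → [64,75),[60,71),[56,67); WM=63; [48,59) fires=43 [52,63) fires=43
i=21 t=60 v=3: DROP (t<63-1); WM=63

11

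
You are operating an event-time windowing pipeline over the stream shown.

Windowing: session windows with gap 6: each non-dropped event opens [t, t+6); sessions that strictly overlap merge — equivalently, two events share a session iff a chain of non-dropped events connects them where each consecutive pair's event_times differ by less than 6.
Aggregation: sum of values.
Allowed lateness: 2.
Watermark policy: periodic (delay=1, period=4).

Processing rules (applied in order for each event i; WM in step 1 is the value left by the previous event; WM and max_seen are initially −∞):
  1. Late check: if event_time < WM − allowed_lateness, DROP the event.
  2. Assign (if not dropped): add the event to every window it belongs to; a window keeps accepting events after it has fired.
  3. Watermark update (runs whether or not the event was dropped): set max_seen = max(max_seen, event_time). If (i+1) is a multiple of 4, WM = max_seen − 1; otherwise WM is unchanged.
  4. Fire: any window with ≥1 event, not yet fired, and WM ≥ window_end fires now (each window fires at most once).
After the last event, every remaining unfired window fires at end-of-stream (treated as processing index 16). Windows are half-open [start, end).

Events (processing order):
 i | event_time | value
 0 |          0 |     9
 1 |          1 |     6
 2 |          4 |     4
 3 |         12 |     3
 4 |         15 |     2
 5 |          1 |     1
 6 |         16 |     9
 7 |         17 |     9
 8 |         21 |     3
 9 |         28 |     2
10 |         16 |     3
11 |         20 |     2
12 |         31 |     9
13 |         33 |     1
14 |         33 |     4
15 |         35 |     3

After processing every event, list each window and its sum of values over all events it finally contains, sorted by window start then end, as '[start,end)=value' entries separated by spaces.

i=0 t=0 v=9: → [0,6); WM=−∞
i=1 t=1 v=6: → [0,7); WM=−∞
i=2 t=4 v=4: → [0,10); WM=−∞
i=3 t=12 v=3: → [12,18); WM=11
i=4 t=15 v=2: → [12,21); WM=11
i=5 t=1 v=1: DROP (t<11-2); WM=11
i=6 t=16 v=9: → [12,22); WM=11
i=7 t=17 v=9: → [12,23); WM=16
i=8 t=21 v=3: → [12,27); WM=16
i=9 t=28 v=2: → [28,34); WM=16
i=10 t=16 v=3: → [12,27); WM=16
i=11 t=20 v=2: → [12,27); WM=27
i=12 t=31 v=9: → [28,37); WM=27
i=13 t=33 v=1: → [28,39); WM=27
i=14 t=33 v=4: → [28,39); WM=27
i=15 t=35 v=3: → [28,41); WM=34

[0,10)=19 [12,27)=31 [28,41)=19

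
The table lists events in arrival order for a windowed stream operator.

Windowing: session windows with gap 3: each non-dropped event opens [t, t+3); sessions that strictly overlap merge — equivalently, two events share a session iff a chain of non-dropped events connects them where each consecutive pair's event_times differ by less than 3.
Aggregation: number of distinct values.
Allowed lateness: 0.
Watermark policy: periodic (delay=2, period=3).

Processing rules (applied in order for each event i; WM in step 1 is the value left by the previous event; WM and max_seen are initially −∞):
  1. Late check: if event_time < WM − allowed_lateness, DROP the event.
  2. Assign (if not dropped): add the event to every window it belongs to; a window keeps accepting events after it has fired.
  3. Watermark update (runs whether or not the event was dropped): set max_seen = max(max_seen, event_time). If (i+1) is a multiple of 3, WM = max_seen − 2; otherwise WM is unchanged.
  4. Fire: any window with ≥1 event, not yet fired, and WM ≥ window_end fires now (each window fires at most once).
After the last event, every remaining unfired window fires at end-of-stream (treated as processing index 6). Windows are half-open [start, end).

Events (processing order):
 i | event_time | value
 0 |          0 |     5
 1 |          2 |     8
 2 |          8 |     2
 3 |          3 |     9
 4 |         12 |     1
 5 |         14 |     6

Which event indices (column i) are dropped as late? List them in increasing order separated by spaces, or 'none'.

i=0 t=0 v=5: → [0,3); WM=−∞
i=1 t=2 v=8: → [0,5); WM=−∞
i=2 t=8 v=2: → [8,11); WM=6
i=3 t=3 v=9: DROP (t<6-0); WM=6
i=4 t=12 v=1: → [12,15); WM=6
i=5 t=14 v=6: → [12,17); WM=12

3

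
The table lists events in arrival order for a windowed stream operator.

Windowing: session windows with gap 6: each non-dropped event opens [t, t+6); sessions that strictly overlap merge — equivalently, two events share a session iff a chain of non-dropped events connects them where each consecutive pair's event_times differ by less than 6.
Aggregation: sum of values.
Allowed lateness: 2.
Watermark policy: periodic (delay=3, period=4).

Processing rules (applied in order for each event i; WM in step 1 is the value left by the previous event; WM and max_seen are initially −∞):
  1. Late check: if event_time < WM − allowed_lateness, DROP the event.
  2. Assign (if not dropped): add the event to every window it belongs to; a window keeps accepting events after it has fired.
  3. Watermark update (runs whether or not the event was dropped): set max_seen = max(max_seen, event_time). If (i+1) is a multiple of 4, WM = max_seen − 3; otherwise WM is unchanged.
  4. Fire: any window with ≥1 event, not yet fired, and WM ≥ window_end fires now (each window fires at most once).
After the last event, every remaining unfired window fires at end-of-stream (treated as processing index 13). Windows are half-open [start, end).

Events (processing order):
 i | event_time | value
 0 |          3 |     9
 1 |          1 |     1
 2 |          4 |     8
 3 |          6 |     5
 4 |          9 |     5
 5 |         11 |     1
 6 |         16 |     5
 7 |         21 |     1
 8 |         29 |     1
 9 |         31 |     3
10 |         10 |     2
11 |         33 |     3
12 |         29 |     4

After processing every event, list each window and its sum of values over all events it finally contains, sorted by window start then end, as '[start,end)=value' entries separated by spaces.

[1,27)=35 [29,39)=11

i=0 t=3 v=9: → [3,9); WM=−∞
i=1 t=1 v=1: → [1,9); WM=−∞
i=2 t=4 v=8: → [1,10); WM=−∞
i=3 t=6 v=5: → [1,12); WM=3
i=4 t=9 v=5: → [1,15); WM=3
i=5 t=11 v=1: → [1,17); WM=3
i=6 t=16 v=5: → [1,22); WM=3
i=7 t=21 v=1: → [1,27); WM=18
i=8 t=29 v=1: → [29,35); WM=18
i=9 t=31 v=3: → [29,37); WM=18
i=10 t=10 v=2: DROP (t<18-2); WM=18
i=11 t=33 v=3: → [29,39); WM=30
i=12 t=29 v=4: → [29,39); WM=30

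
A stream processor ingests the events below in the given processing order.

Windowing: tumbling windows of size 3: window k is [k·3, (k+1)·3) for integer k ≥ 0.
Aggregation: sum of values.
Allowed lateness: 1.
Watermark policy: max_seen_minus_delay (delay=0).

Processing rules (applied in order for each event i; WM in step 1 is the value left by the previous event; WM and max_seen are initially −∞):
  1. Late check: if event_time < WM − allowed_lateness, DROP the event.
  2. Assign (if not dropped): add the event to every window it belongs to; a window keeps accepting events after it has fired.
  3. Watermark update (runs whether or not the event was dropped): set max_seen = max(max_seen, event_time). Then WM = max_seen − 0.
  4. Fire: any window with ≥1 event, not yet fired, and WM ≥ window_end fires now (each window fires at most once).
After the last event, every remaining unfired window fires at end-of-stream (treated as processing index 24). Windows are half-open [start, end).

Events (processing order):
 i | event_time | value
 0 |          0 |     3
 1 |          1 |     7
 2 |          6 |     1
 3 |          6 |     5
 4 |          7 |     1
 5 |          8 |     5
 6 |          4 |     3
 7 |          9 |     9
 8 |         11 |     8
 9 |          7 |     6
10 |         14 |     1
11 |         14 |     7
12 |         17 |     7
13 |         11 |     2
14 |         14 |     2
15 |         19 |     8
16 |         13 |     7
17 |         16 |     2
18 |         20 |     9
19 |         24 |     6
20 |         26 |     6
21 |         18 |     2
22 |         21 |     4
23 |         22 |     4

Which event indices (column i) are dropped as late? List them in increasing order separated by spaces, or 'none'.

6 9 13 14 16 17 21 22 23

i=0 t=0 v=3: → [0,3); WM=0
i=1 t=1 v=7: → [0,3); WM=1
i=2 t=6 v=1: → [6,9); WM=6; [0,3) fires=10
i=3 t=6 v=5: → [6,9); WM=6
i=4 t=7 v=1: → [6,9); WM=7
i=5 t=8 v=5: → [6,9); WM=8
i=6 t=4 v=3: DROP (t<8-1); WM=8
i=7 t=9 v=9: → [9,12); WM=9; [6,9) fires=12
i=8 t=11 v=8: → [9,12); WM=11
i=9 t=7 v=6: DROP (t<11-1); WM=11
i=10 t=14 v=1: → [12,15); WM=14; [9,12) fires=17
i=11 t=14 v=7: → [12,15); WM=14
i=12 t=17 v=7: → [15,18); WM=17; [12,15) fires=8
i=13 t=11 v=2: DROP (t<17-1); WM=17
i=14 t=14 v=2: DROP (t<17-1); WM=17
i=15 t=19 v=8: → [18,21); WM=19; [15,18) fires=7
i=16 t=13 v=7: DROP (t<19-1); WM=19
i=17 t=16 v=2: DROP (t<19-1); WM=19
i=18 t=20 v=9: → [18,21); WM=20
i=19 t=24 v=6: → [24,27); WM=24; [18,21) fires=17
i=20 t=26 v=6: → [24,27); WM=26
i=21 t=18 v=2: DROP (t<26-1); WM=26
i=22 t=21 v=4: DROP (t<26-1); WM=26
i=23 t=22 v=4: DROP (t<26-1); WM=26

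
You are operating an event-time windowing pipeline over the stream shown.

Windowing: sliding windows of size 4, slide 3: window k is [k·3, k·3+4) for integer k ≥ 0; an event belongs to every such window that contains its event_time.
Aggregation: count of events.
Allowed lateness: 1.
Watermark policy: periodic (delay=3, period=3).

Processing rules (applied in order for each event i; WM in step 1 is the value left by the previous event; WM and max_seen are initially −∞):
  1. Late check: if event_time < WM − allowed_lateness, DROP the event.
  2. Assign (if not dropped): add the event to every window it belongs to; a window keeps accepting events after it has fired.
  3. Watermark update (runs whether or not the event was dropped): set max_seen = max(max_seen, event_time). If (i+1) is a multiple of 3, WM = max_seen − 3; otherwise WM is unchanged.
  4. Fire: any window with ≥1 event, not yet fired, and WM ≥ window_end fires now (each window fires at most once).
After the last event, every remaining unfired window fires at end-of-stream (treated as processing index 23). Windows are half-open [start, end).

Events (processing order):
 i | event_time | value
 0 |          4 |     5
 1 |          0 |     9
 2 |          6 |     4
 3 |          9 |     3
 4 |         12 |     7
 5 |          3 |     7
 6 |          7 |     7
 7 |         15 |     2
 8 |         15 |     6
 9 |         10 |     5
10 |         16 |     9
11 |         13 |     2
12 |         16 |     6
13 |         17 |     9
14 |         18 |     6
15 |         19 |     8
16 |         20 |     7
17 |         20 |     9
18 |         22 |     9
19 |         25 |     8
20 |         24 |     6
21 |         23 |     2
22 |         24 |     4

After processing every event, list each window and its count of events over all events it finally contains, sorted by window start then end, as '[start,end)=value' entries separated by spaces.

[0,4)=2 [3,7)=3 [6,10)=2 [9,13)=2 [12,16)=4 [15,19)=6 [18,22)=4 [21,25)=4 [24,28)=3

i=0 t=4 v=5: → [3,7); WM=−∞
i=1 t=0 v=9: → [0,4); WM=−∞
i=2 t=6 v=4: → [6,10),[3,7); WM=3
i=3 t=9 v=3: → [9,13),[6,10); WM=3
i=4 t=12 v=7: → [12,16),[9,13); WM=3
i=5 t=3 v=7: → [3,7),[0,4); WM=9; [0,4) fires=2 [3,7) fires=3
i=6 t=7 v=7: DROP (t<9-1); WM=9
i=7 t=15 v=2: → [15,19),[12,16); WM=9
i=8 t=15 v=6: → [15,19),[12,16); WM=12; [6,10) fires=2
i=9 t=10 v=5: DROP (t<12-1); WM=12
i=10 t=16 v=9: → [15,19); WM=12
i=11 t=13 v=2: → [12,16); WM=13; [9,13) fires=2
i=12 t=16 v=6: → [15,19); WM=13
i=13 t=17 v=9: → [15,19); WM=13
i=14 t=18 v=6: → [18,22),[15,19); WM=15
i=15 t=19 v=8: → [18,22); WM=15
i=16 t=20 v=7: → [18,22); WM=15
i=17 t=20 v=9: → [18,22); WM=17; [12,16) fires=4
i=18 t=22 v=9: → [21,25); WM=17
i=19 t=25 v=8: → [24,28); WM=17
i=20 t=24 v=6: → [24,28),[21,25); WM=22; [15,19) fires=6 [18,22) fires=4
i=21 t=23 v=2: → [21,25); WM=22
i=22 t=24 v=4: → [24,28),[21,25); WM=22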